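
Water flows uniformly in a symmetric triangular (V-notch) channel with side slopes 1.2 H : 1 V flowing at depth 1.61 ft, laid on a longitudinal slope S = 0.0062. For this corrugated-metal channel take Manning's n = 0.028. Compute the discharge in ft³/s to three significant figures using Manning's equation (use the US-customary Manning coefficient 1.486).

9.44 ft³/s

A = z·y² = 1.2×1.61² = 3.111 ft²
P = 2y√(1+z²) = 2×1.61×√(1+1.2²) = 5.030 ft
R = A/P = 3.111/5.030 = 0.6184 ft
Q = (1.486/n)·A·R^(2/3)·S^(1/2) = (1.486/0.028) × 3.111 × 0.6184^(2/3) × 0.0062^(1/2) = 9.435 ft³/s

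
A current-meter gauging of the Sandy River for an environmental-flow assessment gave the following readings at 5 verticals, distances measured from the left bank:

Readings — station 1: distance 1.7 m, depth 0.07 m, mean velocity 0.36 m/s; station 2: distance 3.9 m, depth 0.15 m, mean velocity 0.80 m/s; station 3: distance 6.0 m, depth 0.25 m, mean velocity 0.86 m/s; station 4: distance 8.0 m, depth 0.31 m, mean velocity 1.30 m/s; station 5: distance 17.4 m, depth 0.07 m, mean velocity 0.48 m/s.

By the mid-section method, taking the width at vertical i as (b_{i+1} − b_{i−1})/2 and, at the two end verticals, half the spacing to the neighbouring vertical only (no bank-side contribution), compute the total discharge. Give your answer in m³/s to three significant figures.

w_1 = (3.9 − 1.7)/2 = 1.1 m; q_1 = 0.36 × 0.07 × 1.1 = 0.02772 m³/s
w_2 = (6.0 − 1.7)/2 = 2.15 m; q_2 = 0.80 × 0.15 × 2.15 = 0.2580 m³/s
w_3 = (8.0 − 3.9)/2 = 2.05 m; q_3 = 0.86 × 0.25 × 2.05 = 0.4408 m³/s
w_4 = (17.4 − 6.0)/2 = 5.7 m; q_4 = 1.30 × 0.31 × 5.7 = 2.297 m³/s
w_5 = (17.4 − 8.0)/2 = 4.7 m; q_5 = 0.48 × 0.07 × 4.7 = 0.1579 m³/s
Q = Σ qᵢ = 3.181 m³/s

3.18 m³/s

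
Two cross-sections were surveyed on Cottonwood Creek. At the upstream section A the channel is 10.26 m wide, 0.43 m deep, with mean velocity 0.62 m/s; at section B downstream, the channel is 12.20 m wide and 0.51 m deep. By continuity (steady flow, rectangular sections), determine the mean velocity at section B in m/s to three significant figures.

0.440 m/s

Q = A₁V₁ = (10.26×0.43) × 0.62 = 2.735 m³/s
A₂ = 12.20 × 0.51 = 6.222 m²
V₂ = Q/A₂ = 2.735/6.222 = 0.4396 m/s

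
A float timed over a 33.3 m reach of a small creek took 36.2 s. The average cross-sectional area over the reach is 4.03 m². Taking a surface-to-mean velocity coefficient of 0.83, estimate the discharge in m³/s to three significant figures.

3.08 m³/s

v_surface = L / t̄ = 33.3 / 36.2 = 0.9199 m/s
v_mean = 0.83 × 0.9199 = 0.7635 m/s
Q = A × v_mean = 4.03 × 0.7635 = 3.077 m³/s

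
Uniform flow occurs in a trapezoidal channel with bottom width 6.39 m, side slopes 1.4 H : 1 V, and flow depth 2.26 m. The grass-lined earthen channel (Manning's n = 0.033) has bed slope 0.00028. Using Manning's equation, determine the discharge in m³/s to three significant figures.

A = (b + z·y)·y = (6.39 + 1.4×2.26)×2.26 = 21.59 m²
P = b + 2y√(1+z²) = 6.39 + 2×2.26×√(1+1.4²) = 14.17 m
R = A/P = 21.59/14.17 = 1.524 m
Q = (1/n)·A·R^(2/3)·S^(1/2) = (1/0.033) × 21.59 × 1.524^(2/3) × 0.00028^(1/2) = 14.50 m³/s

14.5 m³/s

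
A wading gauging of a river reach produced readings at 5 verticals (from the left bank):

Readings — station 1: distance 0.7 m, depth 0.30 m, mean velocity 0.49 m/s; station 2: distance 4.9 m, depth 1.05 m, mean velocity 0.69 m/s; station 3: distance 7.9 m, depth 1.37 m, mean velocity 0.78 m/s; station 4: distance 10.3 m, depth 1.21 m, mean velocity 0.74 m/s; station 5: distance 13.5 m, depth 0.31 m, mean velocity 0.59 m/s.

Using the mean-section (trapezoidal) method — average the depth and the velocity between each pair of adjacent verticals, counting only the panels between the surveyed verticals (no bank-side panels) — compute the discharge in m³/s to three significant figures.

8.31 m³/s

Panel 1-2: Δb = 4.2 m, d̄ = (0.30+1.05)/2 = 0.675, v̄ = (0.49+0.69)/2 = 0.59 → q = 4.2×0.675×0.59 = 1.673 m³/s
Panel 2-3: Δb = 3 m, d̄ = (1.05+1.37)/2 = 1.21, v̄ = (0.69+0.78)/2 = 0.735 → q = 3×1.21×0.735 = 2.668 m³/s
Panel 3-4: Δb = 2.4 m, d̄ = (1.37+1.21)/2 = 1.29, v̄ = (0.78+0.74)/2 = 0.76 → q = 2.4×1.29×0.76 = 2.353 m³/s
Panel 4-5: Δb = 3.2 m, d̄ = (1.21+0.31)/2 = 0.76, v̄ = (0.74+0.59)/2 = 0.665 → q = 3.2×0.76×0.665 = 1.617 m³/s
Q = Σ q = 8.311 m³/s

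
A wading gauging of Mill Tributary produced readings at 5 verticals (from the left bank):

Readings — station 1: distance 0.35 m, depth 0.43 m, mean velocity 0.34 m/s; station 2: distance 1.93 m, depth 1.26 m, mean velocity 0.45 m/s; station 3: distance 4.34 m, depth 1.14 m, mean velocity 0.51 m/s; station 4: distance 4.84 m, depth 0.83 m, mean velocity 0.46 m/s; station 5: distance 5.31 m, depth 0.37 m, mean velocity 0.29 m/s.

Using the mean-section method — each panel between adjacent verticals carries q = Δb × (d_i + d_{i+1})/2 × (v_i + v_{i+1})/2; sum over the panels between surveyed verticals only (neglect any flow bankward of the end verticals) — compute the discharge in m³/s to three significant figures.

2.26 m³/s

Panel 1-2: Δb = 1.58 m, d̄ = (0.43+1.26)/2 = 0.845, v̄ = (0.34+0.45)/2 = 0.395 → q = 1.58×0.845×0.395 = 0.5274 m³/s
Panel 2-3: Δb = 2.41 m, d̄ = (1.26+1.14)/2 = 1.2, v̄ = (0.45+0.51)/2 = 0.48 → q = 2.41×1.2×0.48 = 1.388 m³/s
Panel 3-4: Δb = 0.5 m, d̄ = (1.14+0.83)/2 = 0.985, v̄ = (0.51+0.46)/2 = 0.485 → q = 0.5×0.985×0.485 = 0.2389 m³/s
Panel 4-5: Δb = 0.47 m, d̄ = (0.83+0.37)/2 = 0.6, v̄ = (0.46+0.29)/2 = 0.375 → q = 0.47×0.6×0.375 = 0.1058 m³/s
Q = Σ q = 2.260 m³/s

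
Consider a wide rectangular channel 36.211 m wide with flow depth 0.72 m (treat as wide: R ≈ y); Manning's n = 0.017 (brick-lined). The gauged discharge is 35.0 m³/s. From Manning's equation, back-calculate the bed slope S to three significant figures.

A = b·y = 36.211 × 0.72 = 26.07 m²
Wide channel: R ≈ y = 0.72 m
S = (Q·n / (1·A·R^(2/3)))² = (35.0×0.017 / (1×26.07×0.8033))² = 0.0008071

0.000807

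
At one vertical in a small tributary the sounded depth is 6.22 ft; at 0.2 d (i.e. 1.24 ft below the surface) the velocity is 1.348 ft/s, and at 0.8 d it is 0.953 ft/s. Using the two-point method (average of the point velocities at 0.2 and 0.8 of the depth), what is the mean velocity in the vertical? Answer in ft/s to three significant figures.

v̄ = (1.348 + 0.953) / 2 = 1.151 ft/s

1.15 ft/s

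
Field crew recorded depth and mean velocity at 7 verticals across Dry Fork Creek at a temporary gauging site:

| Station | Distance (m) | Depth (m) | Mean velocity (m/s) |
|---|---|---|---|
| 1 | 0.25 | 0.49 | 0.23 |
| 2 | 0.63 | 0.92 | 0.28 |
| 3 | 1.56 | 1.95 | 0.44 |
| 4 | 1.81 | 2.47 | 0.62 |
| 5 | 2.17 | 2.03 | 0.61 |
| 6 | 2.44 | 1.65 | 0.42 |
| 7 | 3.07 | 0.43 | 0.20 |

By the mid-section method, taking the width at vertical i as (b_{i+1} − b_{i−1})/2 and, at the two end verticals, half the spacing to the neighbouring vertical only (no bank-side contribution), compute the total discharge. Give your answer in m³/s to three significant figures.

1.89 m³/s

w_1 = (0.63 − 0.25)/2 = 0.19 m; q_1 = 0.23 × 0.49 × 0.19 = 0.02141 m³/s
w_2 = (1.56 − 0.25)/2 = 0.655 m; q_2 = 0.28 × 0.92 × 0.655 = 0.1687 m³/s
w_3 = (1.81 − 0.63)/2 = 0.59 m; q_3 = 0.44 × 1.95 × 0.59 = 0.5062 m³/s
w_4 = (2.17 − 1.56)/2 = 0.305 m; q_4 = 0.62 × 2.47 × 0.305 = 0.4671 m³/s
w_5 = (2.44 − 1.81)/2 = 0.315 m; q_5 = 0.61 × 2.03 × 0.315 = 0.3901 m³/s
w_6 = (3.07 − 2.17)/2 = 0.45 m; q_6 = 0.42 × 1.65 × 0.45 = 0.3119 m³/s
w_7 = (3.07 − 2.44)/2 = 0.315 m; q_7 = 0.20 × 0.43 × 0.315 = 0.02709 m³/s
Q = Σ qᵢ = 1.892 m³/s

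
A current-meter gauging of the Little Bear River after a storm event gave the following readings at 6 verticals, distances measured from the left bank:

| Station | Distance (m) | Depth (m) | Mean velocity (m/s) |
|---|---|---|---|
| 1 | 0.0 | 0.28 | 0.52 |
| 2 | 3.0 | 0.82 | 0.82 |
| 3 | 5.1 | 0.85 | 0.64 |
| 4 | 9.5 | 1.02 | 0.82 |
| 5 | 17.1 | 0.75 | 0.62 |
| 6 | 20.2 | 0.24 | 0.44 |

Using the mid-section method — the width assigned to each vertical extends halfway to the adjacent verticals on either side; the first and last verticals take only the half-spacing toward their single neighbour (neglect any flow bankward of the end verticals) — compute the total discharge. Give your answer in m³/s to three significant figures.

w_1 = (3.0 − 0.0)/2 = 1.5 m; q_1 = 0.52 × 0.28 × 1.5 = 0.2184 m³/s
w_2 = (5.1 − 0.0)/2 = 2.55 m; q_2 = 0.82 × 0.82 × 2.55 = 1.715 m³/s
w_3 = (9.5 − 3.0)/2 = 3.25 m; q_3 = 0.64 × 0.85 × 3.25 = 1.768 m³/s
w_4 = (17.1 − 5.1)/2 = 6 m; q_4 = 0.82 × 1.02 × 6 = 5.018 m³/s
w_5 = (20.2 − 9.5)/2 = 5.35 m; q_5 = 0.62 × 0.75 × 5.35 = 2.488 m³/s
w_6 = (20.2 − 17.1)/2 = 1.55 m; q_6 = 0.44 × 0.24 × 1.55 = 0.1637 m³/s
Q = Σ qᵢ = 11.37 m³/s

11.4 m³/s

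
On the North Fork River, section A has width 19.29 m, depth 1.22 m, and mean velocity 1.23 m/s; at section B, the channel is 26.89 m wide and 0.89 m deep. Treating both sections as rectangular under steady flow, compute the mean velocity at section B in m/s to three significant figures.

Q = A₁V₁ = (19.29×1.22) × 1.23 = 28.95 m³/s
A₂ = 26.89 × 0.89 = 23.93 m²
V₂ = Q/A₂ = 28.95/23.93 = 1.210 m/s

1.21 m/s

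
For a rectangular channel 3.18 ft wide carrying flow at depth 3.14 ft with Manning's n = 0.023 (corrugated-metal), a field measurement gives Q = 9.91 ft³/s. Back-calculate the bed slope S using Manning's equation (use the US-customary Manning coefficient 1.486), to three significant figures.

0.000220

A = b·y = 3.18 × 3.14 = 9.985 ft²
P = b + 2y = 3.18 + 2×3.14 = 9.460 ft
R = A/P = 9.985/9.460 = 1.056 ft
S = (Q·n / (1.486·A·R^(2/3)))² = (9.91×0.023 / (1.486×9.985×1.037))² = 0.0002196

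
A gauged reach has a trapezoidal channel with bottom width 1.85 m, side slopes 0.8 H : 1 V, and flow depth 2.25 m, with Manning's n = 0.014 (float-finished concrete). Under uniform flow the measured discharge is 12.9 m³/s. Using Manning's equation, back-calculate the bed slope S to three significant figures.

0.000437

A = (b + z·y)·y = (1.85 + 0.8×2.25)×2.25 = 8.213 m²
P = b + 2y√(1+z²) = 1.85 + 2×2.25×√(1+0.8²) = 7.613 m
R = A/P = 8.213/7.613 = 1.079 m
S = (Q·n / (1·A·R^(2/3)))² = (12.9×0.014 / (1×8.213×1.052))² = 0.0004371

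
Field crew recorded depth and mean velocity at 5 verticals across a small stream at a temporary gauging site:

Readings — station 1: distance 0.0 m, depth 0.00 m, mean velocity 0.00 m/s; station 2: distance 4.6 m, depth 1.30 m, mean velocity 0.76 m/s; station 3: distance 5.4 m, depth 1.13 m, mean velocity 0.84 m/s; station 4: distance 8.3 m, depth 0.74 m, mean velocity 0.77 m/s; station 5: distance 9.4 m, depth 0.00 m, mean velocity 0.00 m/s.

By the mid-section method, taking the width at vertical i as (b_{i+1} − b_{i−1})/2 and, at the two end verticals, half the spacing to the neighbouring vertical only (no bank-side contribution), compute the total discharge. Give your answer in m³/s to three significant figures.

w_2 = (5.4 − 0.0)/2 = 2.7 m; q_2 = 0.76 × 1.30 × 2.7 = 2.668 m³/s
w_3 = (8.3 − 4.6)/2 = 1.85 m; q_3 = 0.84 × 1.13 × 1.85 = 1.756 m³/s
w_4 = (9.4 − 5.4)/2 = 2 m; q_4 = 0.77 × 0.74 × 2 = 1.140 m³/s
Stations 1, 5 contribute zero (depth or velocity is 0).
Q = Σ qᵢ = 5.563 m³/s

5.56 m³/s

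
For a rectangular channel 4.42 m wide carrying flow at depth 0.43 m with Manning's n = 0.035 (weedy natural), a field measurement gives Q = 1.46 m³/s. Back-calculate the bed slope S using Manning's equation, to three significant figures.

0.00282

A = b·y = 4.42 × 0.43 = 1.901 m²
P = b + 2y = 4.42 + 2×0.43 = 5.280 m
R = A/P = 1.901/5.280 = 0.3600 m
S = (Q·n / (1·A·R^(2/3)))² = (1.46×0.035 / (1×1.901×0.5060))² = 0.002823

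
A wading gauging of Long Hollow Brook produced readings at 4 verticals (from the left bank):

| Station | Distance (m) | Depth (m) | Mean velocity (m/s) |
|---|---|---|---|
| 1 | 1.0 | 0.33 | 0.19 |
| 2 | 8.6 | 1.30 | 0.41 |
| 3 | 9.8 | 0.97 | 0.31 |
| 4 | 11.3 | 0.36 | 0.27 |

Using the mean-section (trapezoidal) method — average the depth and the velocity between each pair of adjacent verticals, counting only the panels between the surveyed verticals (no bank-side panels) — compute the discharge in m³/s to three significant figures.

2.64 m³/s

Panel 1-2: Δb = 7.6 m, d̄ = (0.33+1.30)/2 = 0.815, v̄ = (0.19+0.41)/2 = 0.3 → q = 7.6×0.815×0.3 = 1.858 m³/s
Panel 2-3: Δb = 1.2 m, d̄ = (1.30+0.97)/2 = 1.135, v̄ = (0.41+0.31)/2 = 0.36 → q = 1.2×1.135×0.36 = 0.4903 m³/s
Panel 3-4: Δb = 1.5 m, d̄ = (0.97+0.36)/2 = 0.665, v̄ = (0.31+0.27)/2 = 0.29 → q = 1.5×0.665×0.29 = 0.2893 m³/s
Q = Σ q = 2.638 m³/s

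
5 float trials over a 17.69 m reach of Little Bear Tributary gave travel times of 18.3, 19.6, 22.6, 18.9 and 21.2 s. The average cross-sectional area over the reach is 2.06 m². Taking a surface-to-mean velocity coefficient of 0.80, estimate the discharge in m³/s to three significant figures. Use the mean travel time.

1.45 m³/s

t̄ = (18.3 + 19.6 + 22.6 + 18.9 + 21.2) / 5 = 20.12 s
v_surface = L / t̄ = 17.69 / 20.12 = 0.8792 m/s
v_mean = 0.80 × 0.8792 = 0.7034 m/s
Q = A × v_mean = 2.06 × 0.7034 = 1.449 m³/s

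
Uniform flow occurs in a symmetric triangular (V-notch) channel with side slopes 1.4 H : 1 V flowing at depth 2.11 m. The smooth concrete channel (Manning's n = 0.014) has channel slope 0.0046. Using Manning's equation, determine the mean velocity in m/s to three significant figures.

A = z·y² = 1.4×2.11² = 6.233 m²
P = 2y√(1+z²) = 2×2.11×√(1+1.4²) = 7.260 m
R = A/P = 6.233/7.260 = 0.8585 m
Q = (1/n)·A·R^(2/3)·S^(1/2) = (1/0.014) × 6.233 × 0.8585^(2/3) × 0.0046^(1/2) = 27.28 m³/s
V = Q/A = 27.28/6.233 = 4.376 m/s

4.38 m/s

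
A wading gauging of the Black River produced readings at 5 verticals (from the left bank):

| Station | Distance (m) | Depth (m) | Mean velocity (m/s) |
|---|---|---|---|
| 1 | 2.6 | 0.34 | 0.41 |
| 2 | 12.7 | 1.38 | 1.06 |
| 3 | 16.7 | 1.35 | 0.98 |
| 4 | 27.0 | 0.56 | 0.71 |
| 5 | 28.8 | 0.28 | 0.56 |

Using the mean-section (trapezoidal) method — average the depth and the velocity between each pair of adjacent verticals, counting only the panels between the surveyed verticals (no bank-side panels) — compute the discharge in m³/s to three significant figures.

20.7 m³/s

Panel 1-2: Δb = 10.1 m, d̄ = (0.34+1.38)/2 = 0.86, v̄ = (0.41+1.06)/2 = 0.735 → q = 10.1×0.86×0.735 = 6.384 m³/s
Panel 2-3: Δb = 4 m, d̄ = (1.38+1.35)/2 = 1.365, v̄ = (1.06+0.98)/2 = 1.02 → q = 4×1.365×1.02 = 5.569 m³/s
Panel 3-4: Δb = 10.3 m, d̄ = (1.35+0.56)/2 = 0.955, v̄ = (0.98+0.71)/2 = 0.845 → q = 10.3×0.955×0.845 = 8.312 m³/s
Panel 4-5: Δb = 1.8 m, d̄ = (0.56+0.28)/2 = 0.42, v̄ = (0.71+0.56)/2 = 0.635 → q = 1.8×0.42×0.635 = 0.4801 m³/s
Q = Σ q = 20.75 m³/s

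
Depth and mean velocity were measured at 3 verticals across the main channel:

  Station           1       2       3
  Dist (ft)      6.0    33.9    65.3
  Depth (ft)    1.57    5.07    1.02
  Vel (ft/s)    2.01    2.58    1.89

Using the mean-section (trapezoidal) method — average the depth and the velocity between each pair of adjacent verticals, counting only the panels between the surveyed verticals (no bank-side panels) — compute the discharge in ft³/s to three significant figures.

Panel 1-2: Δb = 27.9 ft, d̄ = (1.57+5.07)/2 = 3.32, v̄ = (2.01+2.58)/2 = 2.295 → q = 27.9×3.32×2.295 = 212.6 ft³/s
Panel 2-3: Δb = 31.4 ft, d̄ = (5.07+1.02)/2 = 3.045, v̄ = (2.58+1.89)/2 = 2.235 → q = 31.4×3.045×2.235 = 213.7 ft³/s
Q = Σ q = 426.3 ft³/s

426 ft³/s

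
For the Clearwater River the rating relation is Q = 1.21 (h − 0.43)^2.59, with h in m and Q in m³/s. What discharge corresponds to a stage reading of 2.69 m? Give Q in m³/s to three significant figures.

Q = 1.21 × (2.69 − 0.43)^2.59 = 1.21 × 2.26^2.59 = 9.998 m³/s

10.0 m³/s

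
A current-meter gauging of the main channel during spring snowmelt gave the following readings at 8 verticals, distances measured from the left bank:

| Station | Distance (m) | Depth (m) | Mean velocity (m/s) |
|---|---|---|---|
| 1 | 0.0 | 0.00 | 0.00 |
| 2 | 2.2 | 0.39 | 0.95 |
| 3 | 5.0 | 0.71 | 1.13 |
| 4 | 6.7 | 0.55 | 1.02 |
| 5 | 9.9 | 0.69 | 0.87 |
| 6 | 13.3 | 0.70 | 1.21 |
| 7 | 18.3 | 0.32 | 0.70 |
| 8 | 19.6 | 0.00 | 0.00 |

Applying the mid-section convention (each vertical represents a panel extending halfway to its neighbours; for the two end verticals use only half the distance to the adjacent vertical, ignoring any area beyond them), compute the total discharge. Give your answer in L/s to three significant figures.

10300 L/s

w_2 = (5.0 − 0.0)/2 = 2.5 m; q_2 = 0.95 × 0.39 × 2.5 = 0.9263 m³/s
w_3 = (6.7 − 2.2)/2 = 2.25 m; q_3 = 1.13 × 0.71 × 2.25 = 1.805 m³/s
w_4 = (9.9 − 5.0)/2 = 2.45 m; q_4 = 1.02 × 0.55 × 2.45 = 1.374 m³/s
w_5 = (13.3 − 6.7)/2 = 3.3 m; q_5 = 0.87 × 0.69 × 3.3 = 1.981 m³/s
w_6 = (18.3 − 9.9)/2 = 4.2 m; q_6 = 1.21 × 0.70 × 4.2 = 3.557 m³/s
w_7 = (19.6 − 13.3)/2 = 3.15 m; q_7 = 0.70 × 0.32 × 3.15 = 0.7056 m³/s
Stations 1, 8 contribute zero (depth or velocity is 0).
Q = Σ qᵢ = 10.35 m³/s
= 10.35 × 1000 = 10350 L/s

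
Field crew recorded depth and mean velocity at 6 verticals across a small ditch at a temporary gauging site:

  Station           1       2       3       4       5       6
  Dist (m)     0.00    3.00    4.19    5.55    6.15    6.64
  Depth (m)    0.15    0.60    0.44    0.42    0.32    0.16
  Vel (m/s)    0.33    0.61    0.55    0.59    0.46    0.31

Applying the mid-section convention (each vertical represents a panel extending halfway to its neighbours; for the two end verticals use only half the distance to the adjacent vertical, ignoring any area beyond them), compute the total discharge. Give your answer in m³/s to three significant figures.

1.48 m³/s

w_1 = (3.00 − 0.00)/2 = 1.5 m; q_1 = 0.33 × 0.15 × 1.5 = 0.07425 m³/s
w_2 = (4.19 − 0.00)/2 = 2.095 m; q_2 = 0.61 × 0.60 × 2.095 = 0.7668 m³/s
w_3 = (5.55 − 3.00)/2 = 1.275 m; q_3 = 0.55 × 0.44 × 1.275 = 0.3086 m³/s
w_4 = (6.15 − 4.19)/2 = 0.98 m; q_4 = 0.59 × 0.42 × 0.98 = 0.2428 m³/s
w_5 = (6.64 − 5.55)/2 = 0.545 m; q_5 = 0.46 × 0.32 × 0.545 = 0.08022 m³/s
w_6 = (6.64 − 6.15)/2 = 0.245 m; q_6 = 0.31 × 0.16 × 0.245 = 0.01215 m³/s
Q = Σ qᵢ = 1.485 m³/s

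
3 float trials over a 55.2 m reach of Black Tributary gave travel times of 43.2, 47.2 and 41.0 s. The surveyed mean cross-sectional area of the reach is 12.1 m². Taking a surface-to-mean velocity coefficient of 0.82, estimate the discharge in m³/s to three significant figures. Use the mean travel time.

12.5 m³/s

t̄ = (43.2 + 47.2 + 41.0) / 3 = 43.8 s
v_surface = L / t̄ = 55.2 / 43.8 = 1.260 m/s
v_mean = 0.82 × 1.260 = 1.033 m/s
Q = A × v_mean = 12.1 × 1.033 = 12.50 m³/s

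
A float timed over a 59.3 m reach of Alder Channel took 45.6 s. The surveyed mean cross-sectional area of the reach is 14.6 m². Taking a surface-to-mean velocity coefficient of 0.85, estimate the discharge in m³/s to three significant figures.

v_surface = L / t̄ = 59.3 / 45.6 = 1.300 m/s
v_mean = 0.85 × 1.300 = 1.105 m/s
Q = A × v_mean = 14.6 × 1.105 = 16.14 m³/s

16.1 m³/s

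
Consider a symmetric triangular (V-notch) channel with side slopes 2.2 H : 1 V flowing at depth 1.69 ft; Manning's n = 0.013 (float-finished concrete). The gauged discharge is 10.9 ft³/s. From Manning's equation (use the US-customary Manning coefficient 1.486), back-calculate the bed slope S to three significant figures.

A = z·y² = 2.2×1.69² = 6.283 ft²
P = 2y√(1+z²) = 2×1.69×√(1+2.2²) = 8.168 ft
R = A/P = 6.283/8.168 = 0.7693 ft
S = (Q·n / (1.486·A·R^(2/3)))² = (10.9×0.013 / (1.486×6.283×0.8396))² = 0.0003267

0.000327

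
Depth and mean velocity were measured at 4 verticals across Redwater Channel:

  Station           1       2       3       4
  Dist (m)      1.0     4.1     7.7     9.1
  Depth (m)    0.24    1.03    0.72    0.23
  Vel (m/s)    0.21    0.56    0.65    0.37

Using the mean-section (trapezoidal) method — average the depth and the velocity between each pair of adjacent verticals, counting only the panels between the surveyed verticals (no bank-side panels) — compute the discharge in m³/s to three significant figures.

Panel 1-2: Δb = 3.1 m, d̄ = (0.24+1.03)/2 = 0.635, v̄ = (0.21+0.56)/2 = 0.385 → q = 3.1×0.635×0.385 = 0.7579 m³/s
Panel 2-3: Δb = 3.6 m, d̄ = (1.03+0.72)/2 = 0.875, v̄ = (0.56+0.65)/2 = 0.605 → q = 3.6×0.875×0.605 = 1.906 m³/s
Panel 3-4: Δb = 1.4 m, d̄ = (0.72+0.23)/2 = 0.475, v̄ = (0.65+0.37)/2 = 0.51 → q = 1.4×0.475×0.51 = 0.3392 m³/s
Q = Σ q = 3.003 m³/s

3.00 m³/s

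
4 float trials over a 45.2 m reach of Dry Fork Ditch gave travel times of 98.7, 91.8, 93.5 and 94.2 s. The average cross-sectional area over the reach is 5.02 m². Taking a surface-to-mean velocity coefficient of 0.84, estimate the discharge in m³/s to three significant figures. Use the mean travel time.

t̄ = (98.7 + 91.8 + 93.5 + 94.2) / 4 = 94.55 s
v_surface = L / t̄ = 45.2 / 94.55 = 0.4781 m/s
v_mean = 0.84 × 0.4781 = 0.4016 m/s
Q = A × v_mean = 5.02 × 0.4016 = 2.016 m³/s

2.02 m³/s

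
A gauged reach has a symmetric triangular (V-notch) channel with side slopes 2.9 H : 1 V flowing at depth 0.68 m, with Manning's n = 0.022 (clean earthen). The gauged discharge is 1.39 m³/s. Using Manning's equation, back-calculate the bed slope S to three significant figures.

0.00236

A = z·y² = 2.9×0.68² = 1.341 m²
P = 2y√(1+z²) = 2×0.68×√(1+2.9²) = 4.172 m
R = A/P = 1.341/4.172 = 0.3214 m
S = (Q·n / (1·A·R^(2/3)))² = (1.39×0.022 / (1×1.341×0.4692))² = 0.002362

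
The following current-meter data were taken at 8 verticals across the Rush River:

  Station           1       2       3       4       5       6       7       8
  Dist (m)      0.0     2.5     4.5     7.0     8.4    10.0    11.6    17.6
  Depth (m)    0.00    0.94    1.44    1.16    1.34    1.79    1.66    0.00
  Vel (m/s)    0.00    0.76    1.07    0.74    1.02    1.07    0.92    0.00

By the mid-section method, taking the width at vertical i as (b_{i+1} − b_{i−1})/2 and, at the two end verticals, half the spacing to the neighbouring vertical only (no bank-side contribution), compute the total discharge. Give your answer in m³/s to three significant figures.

w_2 = (4.5 − 0.0)/2 = 2.25 m; q_2 = 0.76 × 0.94 × 2.25 = 1.607 m³/s
w_3 = (7.0 − 2.5)/2 = 2.25 m; q_3 = 1.07 × 1.44 × 2.25 = 3.467 m³/s
w_4 = (8.4 − 4.5)/2 = 1.95 m; q_4 = 0.74 × 1.16 × 1.95 = 1.674 m³/s
w_5 = (10.0 − 7.0)/2 = 1.5 m; q_5 = 1.02 × 1.34 × 1.5 = 2.050 m³/s
w_6 = (11.6 − 8.4)/2 = 1.6 m; q_6 = 1.07 × 1.79 × 1.6 = 3.064 m³/s
w_7 = (17.6 − 10.0)/2 = 3.8 m; q_7 = 0.92 × 1.66 × 3.8 = 5.803 m³/s
Stations 1, 8 contribute zero (depth or velocity is 0).
Q = Σ qᵢ = 17.67 m³/s

17.7 m³/s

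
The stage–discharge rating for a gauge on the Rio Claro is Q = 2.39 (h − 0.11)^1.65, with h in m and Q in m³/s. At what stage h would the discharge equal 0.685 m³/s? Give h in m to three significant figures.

h − h₀ = (Q/C)^(1/b) = (0.685/2.39)^(1/1.65) = 0.4689 m
h = 0.11 + 0.4689 = 0.5789 m

0.579 m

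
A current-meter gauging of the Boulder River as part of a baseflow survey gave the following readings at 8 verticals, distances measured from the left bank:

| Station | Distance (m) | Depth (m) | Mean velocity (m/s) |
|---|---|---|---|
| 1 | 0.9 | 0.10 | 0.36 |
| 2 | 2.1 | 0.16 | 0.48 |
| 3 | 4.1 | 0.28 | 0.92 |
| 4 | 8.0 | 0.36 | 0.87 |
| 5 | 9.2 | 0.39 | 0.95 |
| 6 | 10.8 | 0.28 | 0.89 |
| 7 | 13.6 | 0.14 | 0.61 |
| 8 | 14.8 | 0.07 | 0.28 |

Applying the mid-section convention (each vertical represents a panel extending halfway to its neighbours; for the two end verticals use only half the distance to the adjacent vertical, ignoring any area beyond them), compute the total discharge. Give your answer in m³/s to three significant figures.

w_1 = (2.1 − 0.9)/2 = 0.6 m; q_1 = 0.36 × 0.10 × 0.6 = 0.02160 m³/s
w_2 = (4.1 − 0.9)/2 = 1.6 m; q_2 = 0.48 × 0.16 × 1.6 = 0.1229 m³/s
w_3 = (8.0 − 2.1)/2 = 2.95 m; q_3 = 0.92 × 0.28 × 2.95 = 0.7599 m³/s
w_4 = (9.2 − 4.1)/2 = 2.55 m; q_4 = 0.87 × 0.36 × 2.55 = 0.7987 m³/s
w_5 = (10.8 − 8.0)/2 = 1.4 m; q_5 = 0.95 × 0.39 × 1.4 = 0.5187 m³/s
w_6 = (13.6 − 9.2)/2 = 2.2 m; q_6 = 0.89 × 0.28 × 2.2 = 0.5482 m³/s
w_7 = (14.8 − 10.8)/2 = 2 m; q_7 = 0.61 × 0.14 × 2 = 0.1708 m³/s
w_8 = (14.8 − 13.6)/2 = 0.6 m; q_8 = 0.28 × 0.07 × 0.6 = 0.01176 m³/s
Q = Σ qᵢ = 2.953 m³/s

2.95 m³/s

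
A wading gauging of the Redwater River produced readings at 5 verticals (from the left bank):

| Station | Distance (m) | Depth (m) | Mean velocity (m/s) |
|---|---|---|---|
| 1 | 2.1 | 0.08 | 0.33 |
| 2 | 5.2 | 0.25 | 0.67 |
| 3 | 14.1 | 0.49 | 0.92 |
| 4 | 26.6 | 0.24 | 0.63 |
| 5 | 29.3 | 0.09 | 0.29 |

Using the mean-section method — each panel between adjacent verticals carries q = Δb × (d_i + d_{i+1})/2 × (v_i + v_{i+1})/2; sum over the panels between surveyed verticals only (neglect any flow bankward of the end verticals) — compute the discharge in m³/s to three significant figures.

Panel 1-2: Δb = 3.1 m, d̄ = (0.08+0.25)/2 = 0.165, v̄ = (0.33+0.67)/2 = 0.5 → q = 3.1×0.165×0.5 = 0.2558 m³/s
Panel 2-3: Δb = 8.9 m, d̄ = (0.25+0.49)/2 = 0.37, v̄ = (0.67+0.92)/2 = 0.795 → q = 8.9×0.37×0.795 = 2.618 m³/s
Panel 3-4: Δb = 12.5 m, d̄ = (0.49+0.24)/2 = 0.365, v̄ = (0.92+0.63)/2 = 0.775 → q = 12.5×0.365×0.775 = 3.536 m³/s
Panel 4-5: Δb = 2.7 m, d̄ = (0.24+0.09)/2 = 0.165, v̄ = (0.63+0.29)/2 = 0.46 → q = 2.7×0.165×0.46 = 0.2049 m³/s
Q = Σ q = 6.615 m³/s

6.61 m³/s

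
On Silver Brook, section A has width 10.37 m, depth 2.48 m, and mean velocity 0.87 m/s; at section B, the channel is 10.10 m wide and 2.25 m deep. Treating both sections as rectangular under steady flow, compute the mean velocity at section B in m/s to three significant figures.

0.985 m/s

Q = A₁V₁ = (10.37×2.48) × 0.87 = 22.37 m³/s
A₂ = 10.10 × 2.25 = 22.73 m²
V₂ = Q/A₂ = 22.37/22.73 = 0.9846 m/s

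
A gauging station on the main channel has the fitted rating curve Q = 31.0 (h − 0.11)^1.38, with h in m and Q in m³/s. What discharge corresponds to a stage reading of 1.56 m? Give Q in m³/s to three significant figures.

51.8 m³/s

Q = 31.0 × (1.56 − 0.11)^1.38 = 31.0 × 1.45^1.38 = 51.77 m³/s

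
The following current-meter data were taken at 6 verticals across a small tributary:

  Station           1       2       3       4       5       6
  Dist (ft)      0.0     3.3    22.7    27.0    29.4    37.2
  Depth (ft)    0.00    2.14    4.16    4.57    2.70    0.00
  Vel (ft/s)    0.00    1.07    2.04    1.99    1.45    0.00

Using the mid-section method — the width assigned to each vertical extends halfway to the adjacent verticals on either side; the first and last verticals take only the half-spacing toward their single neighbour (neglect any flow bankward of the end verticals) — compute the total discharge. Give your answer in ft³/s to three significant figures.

w_2 = (22.7 − 0.0)/2 = 11.35 ft; q_2 = 1.07 × 2.14 × 11.35 = 25.99 ft³/s
w_3 = (27.0 − 3.3)/2 = 11.85 ft; q_3 = 2.04 × 4.16 × 11.85 = 100.6 ft³/s
w_4 = (29.4 − 22.7)/2 = 3.35 ft; q_4 = 1.99 × 4.57 × 3.35 = 30.47 ft³/s
w_5 = (37.2 − 27.0)/2 = 5.1 ft; q_5 = 1.45 × 2.70 × 5.1 = 19.97 ft³/s
Stations 1, 6 contribute zero (depth or velocity is 0).
Q = Σ qᵢ = 177.0 ft³/s

177 ft³/s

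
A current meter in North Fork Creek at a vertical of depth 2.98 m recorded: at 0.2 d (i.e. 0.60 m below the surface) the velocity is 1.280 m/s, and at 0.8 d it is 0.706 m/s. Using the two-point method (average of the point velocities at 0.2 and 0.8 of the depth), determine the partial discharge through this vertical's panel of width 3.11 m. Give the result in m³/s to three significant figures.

9.20 m³/s

v̄ = (1.280 + 0.706) / 2 = 0.9930 m/s
q = v̄ × d × w = 0.9930 × 2.98 × 3.11 = 9.203 m³/s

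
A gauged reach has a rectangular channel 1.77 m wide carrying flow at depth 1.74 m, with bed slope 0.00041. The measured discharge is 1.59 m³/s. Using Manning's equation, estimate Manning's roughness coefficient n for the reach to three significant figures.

0.0275

A = b·y = 1.77 × 1.74 = 3.080 m²
P = b + 2y = 1.77 + 2×1.74 = 5.250 m
R = A/P = 3.080/5.250 = 0.5866 m
n = (1/Q)·A·R^(2/3)·S^(1/2) = (1/1.59) × 3.080 × 0.7008 × 0.02025 = 0.02748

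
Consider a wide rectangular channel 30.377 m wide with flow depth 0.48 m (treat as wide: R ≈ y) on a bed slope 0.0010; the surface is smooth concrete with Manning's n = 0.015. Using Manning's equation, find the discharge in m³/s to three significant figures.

18.8 m³/s

A = b·y = 30.377 × 0.48 = 14.58 m²
Wide channel: R ≈ y = 0.48 m
Q = (1/n)·A·R^(2/3)·S^(1/2) = (1/0.015) × 14.58 × 0.4800^(2/3) × 0.0010^(1/2) = 18.84 m³/s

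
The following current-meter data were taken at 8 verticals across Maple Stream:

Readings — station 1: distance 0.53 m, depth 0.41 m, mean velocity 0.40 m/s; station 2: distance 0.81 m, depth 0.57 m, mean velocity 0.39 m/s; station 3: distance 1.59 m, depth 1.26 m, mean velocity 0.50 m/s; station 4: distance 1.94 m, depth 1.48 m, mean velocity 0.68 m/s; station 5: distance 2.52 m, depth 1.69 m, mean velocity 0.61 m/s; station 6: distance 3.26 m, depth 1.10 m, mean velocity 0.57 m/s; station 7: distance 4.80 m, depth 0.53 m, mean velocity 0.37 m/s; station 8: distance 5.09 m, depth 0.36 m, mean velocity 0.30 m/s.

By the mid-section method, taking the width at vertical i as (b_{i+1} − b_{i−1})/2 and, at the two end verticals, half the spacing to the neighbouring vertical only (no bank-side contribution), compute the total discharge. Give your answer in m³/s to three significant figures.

2.55 m³/s

w_1 = (0.81 − 0.53)/2 = 0.14 m; q_1 = 0.40 × 0.41 × 0.14 = 0.02296 m³/s
w_2 = (1.59 − 0.53)/2 = 0.53 m; q_2 = 0.39 × 0.57 × 0.53 = 0.1178 m³/s
w_3 = (1.94 − 0.81)/2 = 0.565 m; q_3 = 0.50 × 1.26 × 0.565 = 0.3560 m³/s
w_4 = (2.52 − 1.59)/2 = 0.465 m; q_4 = 0.68 × 1.48 × 0.465 = 0.4680 m³/s
w_5 = (3.26 − 1.94)/2 = 0.66 m; q_5 = 0.61 × 1.69 × 0.66 = 0.6804 m³/s
w_6 = (4.80 − 2.52)/2 = 1.14 m; q_6 = 0.57 × 1.10 × 1.14 = 0.7148 m³/s
w_7 = (5.09 − 3.26)/2 = 0.915 m; q_7 = 0.37 × 0.53 × 0.915 = 0.1794 m³/s
w_8 = (5.09 − 4.80)/2 = 0.145 m; q_8 = 0.30 × 0.36 × 0.145 = 0.01566 m³/s
Q = Σ qᵢ = 2.555 m³/s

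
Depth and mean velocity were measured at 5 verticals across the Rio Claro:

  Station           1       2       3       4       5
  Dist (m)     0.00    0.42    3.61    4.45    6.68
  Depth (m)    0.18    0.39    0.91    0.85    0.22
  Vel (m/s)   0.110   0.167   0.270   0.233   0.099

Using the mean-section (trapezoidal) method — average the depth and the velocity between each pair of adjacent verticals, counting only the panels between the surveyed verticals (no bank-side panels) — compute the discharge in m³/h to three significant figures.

3070 m³/h

Panel 1-2: Δb = 0.42 m, d̄ = (0.18+0.39)/2 = 0.285, v̄ = (0.110+0.167)/2 = 0.1385 → q = 0.42×0.285×0.1385 = 0.01658 m³/s
Panel 2-3: Δb = 3.19 m, d̄ = (0.39+0.91)/2 = 0.65, v̄ = (0.167+0.270)/2 = 0.2185 → q = 3.19×0.65×0.2185 = 0.4531 m³/s
Panel 3-4: Δb = 0.84 m, d̄ = (0.91+0.85)/2 = 0.88, v̄ = (0.270+0.233)/2 = 0.2515 → q = 0.84×0.88×0.2515 = 0.1859 m³/s
Panel 4-5: Δb = 2.23 m, d̄ = (0.85+0.22)/2 = 0.535, v̄ = (0.233+0.099)/2 = 0.166 → q = 2.23×0.535×0.166 = 0.1980 m³/s
Q = Σ q = 0.8536 m³/s
= 0.8536 × 3600 = 3073 m³/h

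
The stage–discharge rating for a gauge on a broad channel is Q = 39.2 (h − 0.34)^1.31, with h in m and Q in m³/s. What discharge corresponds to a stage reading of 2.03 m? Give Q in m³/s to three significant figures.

78.0 m³/s

Q = 39.2 × (2.03 − 0.34)^1.31 = 39.2 × 1.69^1.31 = 77.95 m³/s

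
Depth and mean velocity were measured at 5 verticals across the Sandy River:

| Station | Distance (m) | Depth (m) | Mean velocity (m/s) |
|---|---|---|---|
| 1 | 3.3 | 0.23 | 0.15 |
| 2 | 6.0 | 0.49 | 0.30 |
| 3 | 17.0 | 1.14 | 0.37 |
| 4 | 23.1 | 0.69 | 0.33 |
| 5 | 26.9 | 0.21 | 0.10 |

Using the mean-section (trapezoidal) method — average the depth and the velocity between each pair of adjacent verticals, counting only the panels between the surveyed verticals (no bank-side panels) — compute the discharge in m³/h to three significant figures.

Panel 1-2: Δb = 2.7 m, d̄ = (0.23+0.49)/2 = 0.36, v̄ = (0.15+0.30)/2 = 0.225 → q = 2.7×0.36×0.225 = 0.2187 m³/s
Panel 2-3: Δb = 11 m, d̄ = (0.49+1.14)/2 = 0.815, v̄ = (0.30+0.37)/2 = 0.335 → q = 11×0.815×0.335 = 3.003 m³/s
Panel 3-4: Δb = 6.1 m, d̄ = (1.14+0.69)/2 = 0.915, v̄ = (0.37+0.33)/2 = 0.35 → q = 6.1×0.915×0.35 = 1.954 m³/s
Panel 4-5: Δb = 3.8 m, d̄ = (0.69+0.21)/2 = 0.45, v̄ = (0.33+0.10)/2 = 0.215 → q = 3.8×0.45×0.215 = 0.3677 m³/s
Q = Σ q = 5.543 m³/s
= 5.543 × 3600 = 19960 m³/h

20000 m³/h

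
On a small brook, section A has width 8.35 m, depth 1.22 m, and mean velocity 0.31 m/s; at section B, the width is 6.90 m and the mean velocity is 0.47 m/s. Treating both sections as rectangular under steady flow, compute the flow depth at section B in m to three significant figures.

Q = A₁V₁ = (8.35×1.22) × 0.31 = 3.158 m³/s
d₂ = Q/(b₂ V₂) = 3.158/(6.90×0.47) = 0.9738 m

0.974 m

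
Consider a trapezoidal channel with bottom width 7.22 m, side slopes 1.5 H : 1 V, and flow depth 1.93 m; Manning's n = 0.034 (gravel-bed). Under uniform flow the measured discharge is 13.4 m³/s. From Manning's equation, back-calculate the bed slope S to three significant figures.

0.000356

A = (b + z·y)·y = (7.22 + 1.5×1.93)×1.93 = 19.52 m²
P = b + 2y√(1+z²) = 7.22 + 2×1.93×√(1+1.5²) = 14.18 m
R = A/P = 19.52/14.18 = 1.377 m
S = (Q·n / (1·A·R^(2/3)))² = (13.4×0.034 / (1×19.52×1.238))² = 0.0003556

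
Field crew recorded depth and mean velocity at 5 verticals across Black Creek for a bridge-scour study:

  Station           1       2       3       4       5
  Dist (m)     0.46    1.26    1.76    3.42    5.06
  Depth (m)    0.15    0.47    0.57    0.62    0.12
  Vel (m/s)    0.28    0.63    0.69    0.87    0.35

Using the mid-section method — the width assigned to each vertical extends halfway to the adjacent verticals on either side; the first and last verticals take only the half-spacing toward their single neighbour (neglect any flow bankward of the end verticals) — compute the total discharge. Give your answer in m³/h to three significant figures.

5610 m³/h

w_1 = (1.26 − 0.46)/2 = 0.4 m; q_1 = 0.28 × 0.15 × 0.4 = 0.01680 m³/s
w_2 = (1.76 − 0.46)/2 = 0.65 m; q_2 = 0.63 × 0.47 × 0.65 = 0.1925 m³/s
w_3 = (3.42 − 1.26)/2 = 1.08 m; q_3 = 0.69 × 0.57 × 1.08 = 0.4248 m³/s
w_4 = (5.06 − 1.76)/2 = 1.65 m; q_4 = 0.87 × 0.62 × 1.65 = 0.8900 m³/s
w_5 = (5.06 − 3.42)/2 = 0.82 m; q_5 = 0.35 × 0.12 × 0.82 = 0.03444 m³/s
Q = Σ qᵢ = 1.558 m³/s
= 1.558 × 3600 = 5611 m³/h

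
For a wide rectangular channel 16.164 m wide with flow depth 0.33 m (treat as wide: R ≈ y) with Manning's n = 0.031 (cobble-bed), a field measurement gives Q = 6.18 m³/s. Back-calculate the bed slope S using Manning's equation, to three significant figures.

A = b·y = 16.164 × 0.33 = 5.334 m²
Wide channel: R ≈ y = 0.33 m
S = (Q·n / (1·A·R^(2/3)))² = (6.18×0.031 / (1×5.334×0.4775))² = 0.005657

0.00566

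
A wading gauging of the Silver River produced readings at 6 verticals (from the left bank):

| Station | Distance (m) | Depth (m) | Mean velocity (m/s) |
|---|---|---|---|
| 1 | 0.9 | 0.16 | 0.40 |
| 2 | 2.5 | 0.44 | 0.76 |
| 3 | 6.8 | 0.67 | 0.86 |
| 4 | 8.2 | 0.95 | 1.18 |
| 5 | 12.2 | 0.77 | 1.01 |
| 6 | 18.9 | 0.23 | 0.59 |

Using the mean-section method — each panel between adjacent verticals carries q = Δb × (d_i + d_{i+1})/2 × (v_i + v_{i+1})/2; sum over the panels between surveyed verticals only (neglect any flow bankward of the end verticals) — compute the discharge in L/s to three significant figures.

Panel 1-2: Δb = 1.6 m, d̄ = (0.16+0.44)/2 = 0.3, v̄ = (0.40+0.76)/2 = 0.58 → q = 1.6×0.3×0.58 = 0.2784 m³/s
Panel 2-3: Δb = 4.3 m, d̄ = (0.44+0.67)/2 = 0.555, v̄ = (0.76+0.86)/2 = 0.81 → q = 4.3×0.555×0.81 = 1.933 m³/s
Panel 3-4: Δb = 1.4 m, d̄ = (0.67+0.95)/2 = 0.81, v̄ = (0.86+1.18)/2 = 1.02 → q = 1.4×0.81×1.02 = 1.157 m³/s
Panel 4-5: Δb = 4 m, d̄ = (0.95+0.77)/2 = 0.86, v̄ = (1.18+1.01)/2 = 1.095 → q = 4×0.86×1.095 = 3.767 m³/s
Panel 5-6: Δb = 6.7 m, d̄ = (0.77+0.23)/2 = 0.5, v̄ = (1.01+0.59)/2 = 0.8 → q = 6.7×0.5×0.8 = 2.680 m³/s
Q = Σ q = 9.815 m³/s
= 9.815 × 1000 = 9815 L/s

9810 L/s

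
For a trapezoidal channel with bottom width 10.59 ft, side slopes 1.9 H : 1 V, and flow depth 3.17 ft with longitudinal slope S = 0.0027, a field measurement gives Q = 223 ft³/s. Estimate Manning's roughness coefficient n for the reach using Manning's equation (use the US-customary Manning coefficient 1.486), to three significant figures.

0.0306

A = (b + z·y)·y = (10.59 + 1.9×3.17)×3.17 = 52.66 ft²
P = b + 2y√(1+z²) = 10.59 + 2×3.17×√(1+1.9²) = 24.20 ft
R = A/P = 52.66/24.20 = 2.176 ft
n = (1.486/Q)·A·R^(2/3)·S^(1/2) = (1.486/223) × 52.66 × 1.679 × 0.05196 = 0.03062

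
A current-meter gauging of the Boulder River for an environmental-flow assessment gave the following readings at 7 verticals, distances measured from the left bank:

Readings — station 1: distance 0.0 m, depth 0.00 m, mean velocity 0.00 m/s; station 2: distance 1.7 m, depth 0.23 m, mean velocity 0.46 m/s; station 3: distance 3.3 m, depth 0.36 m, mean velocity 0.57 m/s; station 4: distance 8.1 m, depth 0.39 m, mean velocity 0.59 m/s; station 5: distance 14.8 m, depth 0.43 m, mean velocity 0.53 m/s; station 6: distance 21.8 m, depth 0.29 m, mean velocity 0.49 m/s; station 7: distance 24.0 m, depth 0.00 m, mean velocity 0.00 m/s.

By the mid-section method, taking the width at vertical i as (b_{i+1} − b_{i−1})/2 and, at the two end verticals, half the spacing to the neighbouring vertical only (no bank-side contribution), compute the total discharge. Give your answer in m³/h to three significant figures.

w_2 = (3.3 − 0.0)/2 = 1.65 m; q_2 = 0.46 × 0.23 × 1.65 = 0.1746 m³/s
w_3 = (8.1 − 1.7)/2 = 3.2 m; q_3 = 0.57 × 0.36 × 3.2 = 0.6566 m³/s
w_4 = (14.8 − 3.3)/2 = 5.75 m; q_4 = 0.59 × 0.39 × 5.75 = 1.323 m³/s
w_5 = (21.8 − 8.1)/2 = 6.85 m; q_5 = 0.53 × 0.43 × 6.85 = 1.561 m³/s
w_6 = (24.0 − 14.8)/2 = 4.6 m; q_6 = 0.49 × 0.29 × 4.6 = 0.6537 m³/s
Stations 1, 7 contribute zero (depth or velocity is 0).
Q = Σ qᵢ = 4.369 m³/s
= 4.369 × 3600 = 15730 m³/h

15700 m³/h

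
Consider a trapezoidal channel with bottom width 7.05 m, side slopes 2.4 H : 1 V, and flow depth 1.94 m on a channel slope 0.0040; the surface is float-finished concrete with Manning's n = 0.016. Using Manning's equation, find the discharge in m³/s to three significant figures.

A = (b + z·y)·y = (7.05 + 2.4×1.94)×1.94 = 22.71 m²
P = b + 2y√(1+z²) = 7.05 + 2×1.94×√(1+2.4²) = 17.14 m
R = A/P = 22.71/17.14 = 1.325 m
Q = (1/n)·A·R^(2/3)·S^(1/2) = (1/0.016) × 22.71 × 1.325^(2/3) × 0.0040^(1/2) = 108.3 m³/s

108 m³/s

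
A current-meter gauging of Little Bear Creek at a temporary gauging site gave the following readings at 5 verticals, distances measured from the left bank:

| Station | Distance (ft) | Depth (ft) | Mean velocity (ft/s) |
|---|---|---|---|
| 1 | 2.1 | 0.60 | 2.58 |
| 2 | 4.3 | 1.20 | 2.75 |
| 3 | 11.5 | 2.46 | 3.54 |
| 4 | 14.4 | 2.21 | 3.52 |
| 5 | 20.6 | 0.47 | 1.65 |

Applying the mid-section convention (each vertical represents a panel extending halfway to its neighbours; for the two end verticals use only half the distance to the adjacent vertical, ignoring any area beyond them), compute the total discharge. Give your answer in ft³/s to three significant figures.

99.0 ft³/s

w_1 = (4.3 − 2.1)/2 = 1.1 ft; q_1 = 2.58 × 0.60 × 1.1 = 1.703 ft³/s
w_2 = (11.5 − 2.1)/2 = 4.7 ft; q_2 = 2.75 × 1.20 × 4.7 = 15.51 ft³/s
w_3 = (14.4 − 4.3)/2 = 5.05 ft; q_3 = 3.54 × 2.46 × 5.05 = 43.98 ft³/s
w_4 = (20.6 − 11.5)/2 = 4.55 ft; q_4 = 3.52 × 2.21 × 4.55 = 35.40 ft³/s
w_5 = (20.6 − 14.4)/2 = 3.1 ft; q_5 = 1.65 × 0.47 × 3.1 = 2.404 ft³/s
Q = Σ qᵢ = 98.99 ft³/s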